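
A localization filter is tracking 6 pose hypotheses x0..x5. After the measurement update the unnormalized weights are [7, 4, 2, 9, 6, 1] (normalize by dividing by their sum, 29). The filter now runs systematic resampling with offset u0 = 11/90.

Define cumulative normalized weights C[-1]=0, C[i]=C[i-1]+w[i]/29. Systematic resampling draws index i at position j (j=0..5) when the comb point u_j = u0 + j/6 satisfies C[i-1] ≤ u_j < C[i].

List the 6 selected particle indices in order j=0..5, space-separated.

0 1 3 3 4 4

C = [7/29, 11/29, 13/29, 22/29, 28/29, 1]
j=0: u_0=11/90 ∈ [0, 7/29) → index 0
j=1: u_1=13/45 ∈ [7/29, 11/29) → index 1
j=2: u_2=41/90 ∈ [13/29, 22/29) → index 3
j=3: u_3=28/45 ∈ [13/29, 22/29) → index 3
j=4: u_4=71/90 ∈ [22/29, 28/29) → index 4
j=5: u_5=43/45 ∈ [22/29, 28/29) → index 4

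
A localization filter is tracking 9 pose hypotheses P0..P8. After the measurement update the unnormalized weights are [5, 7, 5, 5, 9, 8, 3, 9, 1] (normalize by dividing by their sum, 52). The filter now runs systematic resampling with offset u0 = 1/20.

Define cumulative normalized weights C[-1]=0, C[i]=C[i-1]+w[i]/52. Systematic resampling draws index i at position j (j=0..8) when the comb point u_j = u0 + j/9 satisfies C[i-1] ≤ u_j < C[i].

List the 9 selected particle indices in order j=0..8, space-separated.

C = [5/52, 3/13, 17/52, 11/26, 31/52, 3/4, 21/26, 51/52, 1]
j=0: u_0=1/20 ∈ [0, 5/52) → index 0
j=1: u_1=29/180 ∈ [5/52, 3/13) → index 1
j=2: u_2=49/180 ∈ [3/13, 17/52) → index 2
j=3: u_3=23/60 ∈ [17/52, 11/26) → index 3
j=4: u_4=89/180 ∈ [11/26, 31/52) → index 4
j=5: u_5=109/180 ∈ [31/52, 3/4) → index 5
j=6: u_6=43/60 ∈ [31/52, 3/4) → index 5
j=7: u_7=149/180 ∈ [21/26, 51/52) → index 7
j=8: u_8=169/180 ∈ [21/26, 51/52) → index 7

0 1 2 3 4 5 5 7 7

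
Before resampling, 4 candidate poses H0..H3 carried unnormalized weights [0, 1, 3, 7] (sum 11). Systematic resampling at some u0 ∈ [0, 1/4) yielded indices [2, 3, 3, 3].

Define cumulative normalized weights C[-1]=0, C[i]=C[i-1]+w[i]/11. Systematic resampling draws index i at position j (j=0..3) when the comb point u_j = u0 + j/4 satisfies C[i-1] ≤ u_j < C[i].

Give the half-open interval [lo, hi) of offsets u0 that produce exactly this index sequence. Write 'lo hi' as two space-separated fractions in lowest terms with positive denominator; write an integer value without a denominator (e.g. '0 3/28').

C = [0, 1/11, 4/11, 1]
j=0 picked index 2: u0 ∈ [1/11, 4/11)
j=1 picked index 3: u0 ∈ [5/44, 3/4)
j=2 picked index 3: u0 ∈ [-3/22, 1/2)
j=3 picked index 3: u0 ∈ [-17/44, 1/4)
intersection: [5/44, 1/4)

5/44 1/4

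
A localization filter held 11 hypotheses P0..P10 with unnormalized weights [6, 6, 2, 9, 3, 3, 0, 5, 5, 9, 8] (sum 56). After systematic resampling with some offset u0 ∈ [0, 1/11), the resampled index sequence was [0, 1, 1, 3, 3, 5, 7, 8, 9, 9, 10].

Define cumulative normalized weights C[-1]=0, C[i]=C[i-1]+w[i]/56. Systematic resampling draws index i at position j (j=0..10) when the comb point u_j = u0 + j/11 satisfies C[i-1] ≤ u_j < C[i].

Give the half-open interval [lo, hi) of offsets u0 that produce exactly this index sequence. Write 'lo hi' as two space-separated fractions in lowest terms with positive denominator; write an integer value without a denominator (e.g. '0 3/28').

5/308 5/154

C = [3/28, 3/14, 1/4, 23/56, 13/28, 29/56, 29/56, 17/28, 39/56, 6/7, 1]
j=0 picked index 0: u0 ∈ [0, 3/28)
j=1 picked index 1: u0 ∈ [5/308, 19/154)
j=2 picked index 1: u0 ∈ [-23/308, 5/154)
j=3 picked index 3: u0 ∈ [-1/44, 85/616)
j=4 picked index 3: u0 ∈ [-5/44, 29/616)
j=5 picked index 5: u0 ∈ [3/308, 39/616)
j=6 picked index 7: u0 ∈ [-17/616, 19/308)
j=7 picked index 8: u0 ∈ [-9/308, 37/616)
j=8 picked index 9: u0 ∈ [-19/616, 10/77)
j=9 picked index 9: u0 ∈ [-75/616, 3/77)
j=10 picked index 10: u0 ∈ [-4/77, 1/11)
intersection: [5/308, 5/154)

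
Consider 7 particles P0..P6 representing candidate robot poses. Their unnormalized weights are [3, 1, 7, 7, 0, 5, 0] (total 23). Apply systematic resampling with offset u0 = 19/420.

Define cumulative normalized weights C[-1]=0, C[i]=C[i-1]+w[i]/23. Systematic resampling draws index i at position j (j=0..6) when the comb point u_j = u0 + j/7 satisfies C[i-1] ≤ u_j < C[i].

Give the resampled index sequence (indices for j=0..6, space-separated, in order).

C = [3/23, 4/23, 11/23, 18/23, 18/23, 1, 1]
j=0: u_0=19/420 ∈ [0, 3/23) → index 0
j=1: u_1=79/420 ∈ [4/23, 11/23) → index 2
j=2: u_2=139/420 ∈ [4/23, 11/23) → index 2
j=3: u_3=199/420 ∈ [4/23, 11/23) → index 2
j=4: u_4=37/60 ∈ [11/23, 18/23) → index 3
j=5: u_5=319/420 ∈ [11/23, 18/23) → index 3
j=6: u_6=379/420 ∈ [18/23, 1) → index 5

0 2 2 2 3 3 5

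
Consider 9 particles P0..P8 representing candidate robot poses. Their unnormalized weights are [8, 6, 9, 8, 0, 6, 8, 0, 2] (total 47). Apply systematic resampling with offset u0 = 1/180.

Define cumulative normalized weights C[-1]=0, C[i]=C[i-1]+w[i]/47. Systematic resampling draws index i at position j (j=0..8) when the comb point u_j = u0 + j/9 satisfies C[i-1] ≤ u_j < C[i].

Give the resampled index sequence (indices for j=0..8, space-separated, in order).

0 0 1 2 2 3 5 5 6

C = [8/47, 14/47, 23/47, 31/47, 31/47, 37/47, 45/47, 45/47, 1]
j=0: u_0=1/180 ∈ [0, 8/47) → index 0
j=1: u_1=7/60 ∈ [0, 8/47) → index 0
j=2: u_2=41/180 ∈ [8/47, 14/47) → index 1
j=3: u_3=61/180 ∈ [14/47, 23/47) → index 2
j=4: u_4=9/20 ∈ [14/47, 23/47) → index 2
j=5: u_5=101/180 ∈ [23/47, 31/47) → index 3
j=6: u_6=121/180 ∈ [31/47, 37/47) → index 5
j=7: u_7=47/60 ∈ [31/47, 37/47) → index 5
j=8: u_8=161/180 ∈ [37/47, 45/47) → index 6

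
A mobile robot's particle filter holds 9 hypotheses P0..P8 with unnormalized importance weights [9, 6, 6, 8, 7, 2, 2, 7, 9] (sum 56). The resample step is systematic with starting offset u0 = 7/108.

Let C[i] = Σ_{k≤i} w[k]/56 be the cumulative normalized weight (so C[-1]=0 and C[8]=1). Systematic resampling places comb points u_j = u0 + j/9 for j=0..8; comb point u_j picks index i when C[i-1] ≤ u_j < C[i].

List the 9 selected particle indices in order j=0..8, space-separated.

0 1 2 3 3 4 7 8 8

C = [9/56, 15/56, 3/8, 29/56, 9/14, 19/28, 5/7, 47/56, 1]
j=0: u_0=7/108 ∈ [0, 9/56) → index 0
j=1: u_1=19/108 ∈ [9/56, 15/56) → index 1
j=2: u_2=31/108 ∈ [15/56, 3/8) → index 2
j=3: u_3=43/108 ∈ [3/8, 29/56) → index 3
j=4: u_4=55/108 ∈ [3/8, 29/56) → index 3
j=5: u_5=67/108 ∈ [29/56, 9/14) → index 4
j=6: u_6=79/108 ∈ [5/7, 47/56) → index 7
j=7: u_7=91/108 ∈ [47/56, 1) → index 8
j=8: u_8=103/108 ∈ [47/56, 1) → index 8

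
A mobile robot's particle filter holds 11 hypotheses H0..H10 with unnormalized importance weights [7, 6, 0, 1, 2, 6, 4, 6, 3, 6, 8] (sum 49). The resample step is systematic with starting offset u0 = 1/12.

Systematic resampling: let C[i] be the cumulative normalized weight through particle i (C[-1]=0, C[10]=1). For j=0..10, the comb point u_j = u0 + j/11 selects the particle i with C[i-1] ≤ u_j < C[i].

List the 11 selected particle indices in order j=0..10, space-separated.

C = [1/7, 13/49, 13/49, 2/7, 16/49, 22/49, 26/49, 32/49, 5/7, 41/49, 1]
j=0: u_0=1/12 ∈ [0, 1/7) → index 0
j=1: u_1=23/132 ∈ [1/7, 13/49) → index 1
j=2: u_2=35/132 ∈ [1/7, 13/49) → index 1
j=3: u_3=47/132 ∈ [16/49, 22/49) → index 5
j=4: u_4=59/132 ∈ [16/49, 22/49) → index 5
j=5: u_5=71/132 ∈ [26/49, 32/49) → index 7
j=6: u_6=83/132 ∈ [26/49, 32/49) → index 7
j=7: u_7=95/132 ∈ [5/7, 41/49) → index 9
j=8: u_8=107/132 ∈ [5/7, 41/49) → index 9
j=9: u_9=119/132 ∈ [41/49, 1) → index 10
j=10: u_10=131/132 ∈ [41/49, 1) → index 10

0 1 1 5 5 7 7 9 9 10 10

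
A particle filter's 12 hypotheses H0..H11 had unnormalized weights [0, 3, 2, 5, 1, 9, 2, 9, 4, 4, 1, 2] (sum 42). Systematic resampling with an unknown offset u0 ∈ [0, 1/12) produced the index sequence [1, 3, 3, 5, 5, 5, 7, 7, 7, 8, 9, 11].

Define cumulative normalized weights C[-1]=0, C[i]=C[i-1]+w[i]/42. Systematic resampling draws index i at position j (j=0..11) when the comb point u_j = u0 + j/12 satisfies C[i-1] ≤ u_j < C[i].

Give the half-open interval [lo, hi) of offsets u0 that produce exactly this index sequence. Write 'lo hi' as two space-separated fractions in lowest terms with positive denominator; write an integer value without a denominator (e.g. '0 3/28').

C = [0, 1/14, 5/42, 5/21, 11/42, 10/21, 11/21, 31/42, 5/6, 13/14, 20/21, 1]
j=0 picked index 1: u0 ∈ [0, 1/14)
j=1 picked index 3: u0 ∈ [1/28, 13/84)
j=2 picked index 3: u0 ∈ [-1/21, 1/14)
j=3 picked index 5: u0 ∈ [1/84, 19/84)
j=4 picked index 5: u0 ∈ [-1/14, 1/7)
j=5 picked index 5: u0 ∈ [-13/84, 5/84)
j=6 picked index 7: u0 ∈ [1/42, 5/21)
j=7 picked index 7: u0 ∈ [-5/84, 13/84)
j=8 picked index 7: u0 ∈ [-1/7, 1/14)
j=9 picked index 8: u0 ∈ [-1/84, 1/12)
j=10 picked index 9: u0 ∈ [0, 2/21)
j=11 picked index 11: u0 ∈ [1/28, 1/12)
intersection: [1/28, 5/84)

1/28 5/84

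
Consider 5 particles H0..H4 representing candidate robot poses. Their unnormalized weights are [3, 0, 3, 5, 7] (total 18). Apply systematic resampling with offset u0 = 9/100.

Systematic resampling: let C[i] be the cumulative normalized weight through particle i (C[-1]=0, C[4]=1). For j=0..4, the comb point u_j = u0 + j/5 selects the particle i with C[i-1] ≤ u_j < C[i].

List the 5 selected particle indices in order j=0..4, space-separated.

C = [1/6, 1/6, 1/3, 11/18, 1]
j=0: u_0=9/100 ∈ [0, 1/6) → index 0
j=1: u_1=29/100 ∈ [1/6, 1/3) → index 2
j=2: u_2=49/100 ∈ [1/3, 11/18) → index 3
j=3: u_3=69/100 ∈ [11/18, 1) → index 4
j=4: u_4=89/100 ∈ [11/18, 1) → index 4

0 2 3 4 4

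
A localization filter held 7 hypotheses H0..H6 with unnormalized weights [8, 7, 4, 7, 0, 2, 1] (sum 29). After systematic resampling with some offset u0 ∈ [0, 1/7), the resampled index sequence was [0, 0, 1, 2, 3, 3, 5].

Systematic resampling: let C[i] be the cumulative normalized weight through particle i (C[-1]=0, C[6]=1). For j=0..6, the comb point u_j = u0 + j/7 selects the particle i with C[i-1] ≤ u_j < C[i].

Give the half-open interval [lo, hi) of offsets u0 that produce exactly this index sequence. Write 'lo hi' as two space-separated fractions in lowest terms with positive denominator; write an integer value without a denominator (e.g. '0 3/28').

C = [8/29, 15/29, 19/29, 26/29, 26/29, 28/29, 1]
j=0 picked index 0: u0 ∈ [0, 8/29)
j=1 picked index 0: u0 ∈ [-1/7, 27/203)
j=2 picked index 1: u0 ∈ [-2/203, 47/203)
j=3 picked index 2: u0 ∈ [18/203, 46/203)
j=4 picked index 3: u0 ∈ [17/203, 66/203)
j=5 picked index 3: u0 ∈ [-12/203, 37/203)
j=6 picked index 5: u0 ∈ [8/203, 22/203)
intersection: [18/203, 22/203)

18/203 22/203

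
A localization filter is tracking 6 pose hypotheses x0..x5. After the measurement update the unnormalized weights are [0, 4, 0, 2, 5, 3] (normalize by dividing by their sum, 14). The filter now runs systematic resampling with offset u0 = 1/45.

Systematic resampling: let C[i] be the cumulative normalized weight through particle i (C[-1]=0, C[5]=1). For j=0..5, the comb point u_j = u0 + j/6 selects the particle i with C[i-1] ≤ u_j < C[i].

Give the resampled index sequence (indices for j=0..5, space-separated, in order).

C = [0, 2/7, 2/7, 3/7, 11/14, 1]
j=0: u_0=1/45 ∈ [0, 2/7) → index 1
j=1: u_1=17/90 ∈ [0, 2/7) → index 1
j=2: u_2=16/45 ∈ [2/7, 3/7) → index 3
j=3: u_3=47/90 ∈ [3/7, 11/14) → index 4
j=4: u_4=31/45 ∈ [3/7, 11/14) → index 4
j=5: u_5=77/90 ∈ [11/14, 1) → index 5

1 1 3 4 4 5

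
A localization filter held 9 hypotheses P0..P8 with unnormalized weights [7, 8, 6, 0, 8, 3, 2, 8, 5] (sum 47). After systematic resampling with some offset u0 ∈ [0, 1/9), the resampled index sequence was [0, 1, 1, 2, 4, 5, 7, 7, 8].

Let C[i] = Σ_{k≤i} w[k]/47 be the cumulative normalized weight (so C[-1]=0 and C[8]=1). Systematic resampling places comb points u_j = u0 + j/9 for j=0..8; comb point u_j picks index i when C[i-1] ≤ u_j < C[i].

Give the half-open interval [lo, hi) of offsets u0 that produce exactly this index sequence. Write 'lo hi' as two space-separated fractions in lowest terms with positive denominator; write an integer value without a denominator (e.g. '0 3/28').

C = [7/47, 15/47, 21/47, 21/47, 29/47, 32/47, 34/47, 42/47, 1]
j=0 picked index 0: u0 ∈ [0, 7/47)
j=1 picked index 1: u0 ∈ [16/423, 88/423)
j=2 picked index 1: u0 ∈ [-31/423, 41/423)
j=3 picked index 2: u0 ∈ [-2/141, 16/141)
j=4 picked index 4: u0 ∈ [1/423, 73/423)
j=5 picked index 5: u0 ∈ [26/423, 53/423)
j=6 picked index 7: u0 ∈ [8/141, 32/141)
j=7 picked index 7: u0 ∈ [-23/423, 49/423)
j=8 picked index 8: u0 ∈ [2/423, 1/9)
intersection: [26/423, 41/423)

26/423 41/423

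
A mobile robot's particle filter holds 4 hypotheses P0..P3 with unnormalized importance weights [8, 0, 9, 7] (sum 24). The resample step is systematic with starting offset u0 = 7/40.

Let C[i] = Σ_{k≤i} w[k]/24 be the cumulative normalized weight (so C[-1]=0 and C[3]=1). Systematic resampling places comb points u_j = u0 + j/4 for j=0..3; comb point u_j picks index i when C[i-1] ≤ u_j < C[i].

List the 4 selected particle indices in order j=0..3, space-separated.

C = [1/3, 1/3, 17/24, 1]
j=0: u_0=7/40 ∈ [0, 1/3) → index 0
j=1: u_1=17/40 ∈ [1/3, 17/24) → index 2
j=2: u_2=27/40 ∈ [1/3, 17/24) → index 2
j=3: u_3=37/40 ∈ [17/24, 1) → index 3

0 2 2 3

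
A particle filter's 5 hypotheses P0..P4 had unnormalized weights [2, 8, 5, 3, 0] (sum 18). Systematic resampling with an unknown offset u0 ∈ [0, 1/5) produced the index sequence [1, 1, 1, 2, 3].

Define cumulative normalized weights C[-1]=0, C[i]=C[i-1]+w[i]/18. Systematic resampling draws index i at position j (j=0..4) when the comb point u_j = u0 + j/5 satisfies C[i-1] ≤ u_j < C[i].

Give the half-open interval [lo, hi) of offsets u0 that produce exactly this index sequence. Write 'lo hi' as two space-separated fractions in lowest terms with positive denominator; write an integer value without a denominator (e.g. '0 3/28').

C = [1/9, 5/9, 5/6, 1, 1]
j=0 picked index 1: u0 ∈ [1/9, 5/9)
j=1 picked index 1: u0 ∈ [-4/45, 16/45)
j=2 picked index 1: u0 ∈ [-13/45, 7/45)
j=3 picked index 2: u0 ∈ [-2/45, 7/30)
j=4 picked index 3: u0 ∈ [1/30, 1/5)
intersection: [1/9, 7/45)

1/9 7/45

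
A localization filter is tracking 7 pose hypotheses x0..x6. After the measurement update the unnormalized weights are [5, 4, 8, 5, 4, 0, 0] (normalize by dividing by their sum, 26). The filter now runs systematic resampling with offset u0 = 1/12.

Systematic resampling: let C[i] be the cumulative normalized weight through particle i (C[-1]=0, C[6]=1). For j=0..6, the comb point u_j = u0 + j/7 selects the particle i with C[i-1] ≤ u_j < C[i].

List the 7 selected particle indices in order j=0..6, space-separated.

C = [5/26, 9/26, 17/26, 11/13, 1, 1, 1]
j=0: u_0=1/12 ∈ [0, 5/26) → index 0
j=1: u_1=19/84 ∈ [5/26, 9/26) → index 1
j=2: u_2=31/84 ∈ [9/26, 17/26) → index 2
j=3: u_3=43/84 ∈ [9/26, 17/26) → index 2
j=4: u_4=55/84 ∈ [17/26, 11/13) → index 3
j=5: u_5=67/84 ∈ [17/26, 11/13) → index 3
j=6: u_6=79/84 ∈ [11/13, 1) → index 4

0 1 2 2 3 3 4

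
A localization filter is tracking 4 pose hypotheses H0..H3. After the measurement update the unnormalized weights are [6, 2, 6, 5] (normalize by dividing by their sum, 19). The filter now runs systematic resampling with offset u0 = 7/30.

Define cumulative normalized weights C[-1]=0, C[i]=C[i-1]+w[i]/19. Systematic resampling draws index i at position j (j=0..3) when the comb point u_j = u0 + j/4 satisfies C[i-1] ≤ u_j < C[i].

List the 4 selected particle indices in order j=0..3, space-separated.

C = [6/19, 8/19, 14/19, 1]
j=0: u_0=7/30 ∈ [0, 6/19) → index 0
j=1: u_1=29/60 ∈ [8/19, 14/19) → index 2
j=2: u_2=11/15 ∈ [8/19, 14/19) → index 2
j=3: u_3=59/60 ∈ [14/19, 1) → index 3

0 2 2 3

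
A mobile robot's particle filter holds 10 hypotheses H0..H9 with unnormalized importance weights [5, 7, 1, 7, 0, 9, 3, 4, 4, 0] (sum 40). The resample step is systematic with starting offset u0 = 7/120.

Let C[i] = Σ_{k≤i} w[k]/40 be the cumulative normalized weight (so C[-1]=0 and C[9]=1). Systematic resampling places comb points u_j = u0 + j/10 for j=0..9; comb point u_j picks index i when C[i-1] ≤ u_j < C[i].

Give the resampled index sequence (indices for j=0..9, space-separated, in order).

C = [1/8, 3/10, 13/40, 1/2, 1/2, 29/40, 4/5, 9/10, 1, 1]
j=0: u_0=7/120 ∈ [0, 1/8) → index 0
j=1: u_1=19/120 ∈ [1/8, 3/10) → index 1
j=2: u_2=31/120 ∈ [1/8, 3/10) → index 1
j=3: u_3=43/120 ∈ [13/40, 1/2) → index 3
j=4: u_4=11/24 ∈ [13/40, 1/2) → index 3
j=5: u_5=67/120 ∈ [1/2, 29/40) → index 5
j=6: u_6=79/120 ∈ [1/2, 29/40) → index 5
j=7: u_7=91/120 ∈ [29/40, 4/5) → index 6
j=8: u_8=103/120 ∈ [4/5, 9/10) → index 7
j=9: u_9=23/24 ∈ [9/10, 1) → index 8

0 1 1 3 3 5 5 6 7 8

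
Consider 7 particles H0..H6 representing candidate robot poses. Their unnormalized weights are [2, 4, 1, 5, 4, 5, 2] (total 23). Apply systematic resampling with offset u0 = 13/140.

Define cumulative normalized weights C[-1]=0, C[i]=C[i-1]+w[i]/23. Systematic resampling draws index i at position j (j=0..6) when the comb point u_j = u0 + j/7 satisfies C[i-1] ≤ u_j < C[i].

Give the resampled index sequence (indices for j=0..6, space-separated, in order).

C = [2/23, 6/23, 7/23, 12/23, 16/23, 21/23, 1]
j=0: u_0=13/140 ∈ [2/23, 6/23) → index 1
j=1: u_1=33/140 ∈ [2/23, 6/23) → index 1
j=2: u_2=53/140 ∈ [7/23, 12/23) → index 3
j=3: u_3=73/140 ∈ [7/23, 12/23) → index 3
j=4: u_4=93/140 ∈ [12/23, 16/23) → index 4
j=5: u_5=113/140 ∈ [16/23, 21/23) → index 5
j=6: u_6=19/20 ∈ [21/23, 1) → index 6

1 1 3 3 4 5 6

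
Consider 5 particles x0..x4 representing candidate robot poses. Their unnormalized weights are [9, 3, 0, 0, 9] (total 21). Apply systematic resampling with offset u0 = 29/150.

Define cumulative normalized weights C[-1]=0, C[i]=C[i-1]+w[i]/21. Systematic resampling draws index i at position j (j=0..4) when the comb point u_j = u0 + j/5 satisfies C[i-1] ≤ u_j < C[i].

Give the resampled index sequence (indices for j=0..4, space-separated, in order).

C = [3/7, 4/7, 4/7, 4/7, 1]
j=0: u_0=29/150 ∈ [0, 3/7) → index 0
j=1: u_1=59/150 ∈ [0, 3/7) → index 0
j=2: u_2=89/150 ∈ [4/7, 1) → index 4
j=3: u_3=119/150 ∈ [4/7, 1) → index 4
j=4: u_4=149/150 ∈ [4/7, 1) → index 4

0 0 4 4 4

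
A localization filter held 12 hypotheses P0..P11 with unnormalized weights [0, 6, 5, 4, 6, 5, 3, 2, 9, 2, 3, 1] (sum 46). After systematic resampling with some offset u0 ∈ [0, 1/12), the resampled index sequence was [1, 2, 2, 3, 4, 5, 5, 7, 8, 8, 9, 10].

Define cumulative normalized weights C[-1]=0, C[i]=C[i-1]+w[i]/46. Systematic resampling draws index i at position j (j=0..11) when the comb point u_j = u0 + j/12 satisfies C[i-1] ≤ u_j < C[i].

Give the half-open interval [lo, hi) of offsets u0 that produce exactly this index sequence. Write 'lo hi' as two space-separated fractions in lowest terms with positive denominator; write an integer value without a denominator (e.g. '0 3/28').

C = [0, 3/23, 11/46, 15/46, 21/46, 13/23, 29/46, 31/46, 20/23, 21/23, 45/46, 1]
j=0 picked index 1: u0 ∈ [0, 3/23)
j=1 picked index 2: u0 ∈ [13/276, 43/276)
j=2 picked index 2: u0 ∈ [-5/138, 5/69)
j=3 picked index 3: u0 ∈ [-1/92, 7/92)
j=4 picked index 4: u0 ∈ [-1/138, 17/138)
j=5 picked index 5: u0 ∈ [11/276, 41/276)
j=6 picked index 5: u0 ∈ [-1/23, 3/46)
j=7 picked index 7: u0 ∈ [13/276, 25/276)
j=8 picked index 8: u0 ∈ [1/138, 14/69)
j=9 picked index 8: u0 ∈ [-7/92, 11/92)
j=10 picked index 9: u0 ∈ [5/138, 11/138)
j=11 picked index 10: u0 ∈ [-1/276, 17/276)
intersection: [13/276, 17/276)

13/276 17/276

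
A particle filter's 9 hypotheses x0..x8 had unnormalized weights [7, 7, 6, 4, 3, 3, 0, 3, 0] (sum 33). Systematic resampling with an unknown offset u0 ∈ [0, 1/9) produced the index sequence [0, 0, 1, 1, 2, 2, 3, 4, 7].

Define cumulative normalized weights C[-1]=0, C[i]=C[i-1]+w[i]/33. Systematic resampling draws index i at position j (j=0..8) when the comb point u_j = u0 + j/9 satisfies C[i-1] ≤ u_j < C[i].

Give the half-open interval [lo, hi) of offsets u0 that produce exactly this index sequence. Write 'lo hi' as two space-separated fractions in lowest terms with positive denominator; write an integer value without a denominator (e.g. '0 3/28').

C = [7/33, 14/33, 20/33, 8/11, 9/11, 10/11, 10/11, 1, 1]
j=0 picked index 0: u0 ∈ [0, 7/33)
j=1 picked index 0: u0 ∈ [-1/9, 10/99)
j=2 picked index 1: u0 ∈ [-1/99, 20/99)
j=3 picked index 1: u0 ∈ [-4/33, 1/11)
j=4 picked index 2: u0 ∈ [-2/99, 16/99)
j=5 picked index 2: u0 ∈ [-13/99, 5/99)
j=6 picked index 3: u0 ∈ [-2/33, 2/33)
j=7 picked index 4: u0 ∈ [-5/99, 4/99)
j=8 picked index 7: u0 ∈ [2/99, 1/9)
intersection: [2/99, 4/99)

2/99 4/99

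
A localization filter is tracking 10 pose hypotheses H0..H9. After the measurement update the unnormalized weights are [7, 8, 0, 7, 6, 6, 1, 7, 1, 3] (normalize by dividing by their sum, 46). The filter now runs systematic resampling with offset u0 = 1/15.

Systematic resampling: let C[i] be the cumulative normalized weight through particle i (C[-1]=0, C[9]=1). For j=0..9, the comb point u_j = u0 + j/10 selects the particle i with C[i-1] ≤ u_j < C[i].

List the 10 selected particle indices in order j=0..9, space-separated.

0 1 1 3 3 4 5 7 7 9

C = [7/46, 15/46, 15/46, 11/23, 14/23, 17/23, 35/46, 21/23, 43/46, 1]
j=0: u_0=1/15 ∈ [0, 7/46) → index 0
j=1: u_1=1/6 ∈ [7/46, 15/46) → index 1
j=2: u_2=4/15 ∈ [7/46, 15/46) → index 1
j=3: u_3=11/30 ∈ [15/46, 11/23) → index 3
j=4: u_4=7/15 ∈ [15/46, 11/23) → index 3
j=5: u_5=17/30 ∈ [11/23, 14/23) → index 4
j=6: u_6=2/3 ∈ [14/23, 17/23) → index 5
j=7: u_7=23/30 ∈ [35/46, 21/23) → index 7
j=8: u_8=13/15 ∈ [35/46, 21/23) → index 7
j=9: u_9=29/30 ∈ [43/46, 1) → index 9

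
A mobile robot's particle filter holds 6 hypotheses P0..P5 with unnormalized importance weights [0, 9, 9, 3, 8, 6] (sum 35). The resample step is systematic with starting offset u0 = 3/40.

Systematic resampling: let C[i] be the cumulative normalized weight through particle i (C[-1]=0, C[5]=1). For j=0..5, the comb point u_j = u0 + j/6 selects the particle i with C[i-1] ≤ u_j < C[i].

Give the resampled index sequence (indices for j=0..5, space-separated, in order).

1 1 2 3 4 5

C = [0, 9/35, 18/35, 3/5, 29/35, 1]
j=0: u_0=3/40 ∈ [0, 9/35) → index 1
j=1: u_1=29/120 ∈ [0, 9/35) → index 1
j=2: u_2=49/120 ∈ [9/35, 18/35) → index 2
j=3: u_3=23/40 ∈ [18/35, 3/5) → index 3
j=4: u_4=89/120 ∈ [3/5, 29/35) → index 4
j=5: u_5=109/120 ∈ [29/35, 1) → index 5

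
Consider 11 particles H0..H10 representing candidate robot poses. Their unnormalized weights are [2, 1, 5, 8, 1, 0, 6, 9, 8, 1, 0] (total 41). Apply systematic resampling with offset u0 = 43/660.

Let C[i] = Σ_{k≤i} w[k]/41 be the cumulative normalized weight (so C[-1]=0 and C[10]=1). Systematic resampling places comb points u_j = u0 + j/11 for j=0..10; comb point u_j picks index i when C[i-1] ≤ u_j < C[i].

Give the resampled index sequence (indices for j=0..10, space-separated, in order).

1 2 3 3 6 6 7 7 8 8 8

C = [2/41, 3/41, 8/41, 16/41, 17/41, 17/41, 23/41, 32/41, 40/41, 1, 1]
j=0: u_0=43/660 ∈ [2/41, 3/41) → index 1
j=1: u_1=103/660 ∈ [3/41, 8/41) → index 2
j=2: u_2=163/660 ∈ [8/41, 16/41) → index 3
j=3: u_3=223/660 ∈ [8/41, 16/41) → index 3
j=4: u_4=283/660 ∈ [17/41, 23/41) → index 6
j=5: u_5=343/660 ∈ [17/41, 23/41) → index 6
j=6: u_6=403/660 ∈ [23/41, 32/41) → index 7
j=7: u_7=463/660 ∈ [23/41, 32/41) → index 7
j=8: u_8=523/660 ∈ [32/41, 40/41) → index 8
j=9: u_9=53/60 ∈ [32/41, 40/41) → index 8
j=10: u_10=643/660 ∈ [32/41, 40/41) → index 8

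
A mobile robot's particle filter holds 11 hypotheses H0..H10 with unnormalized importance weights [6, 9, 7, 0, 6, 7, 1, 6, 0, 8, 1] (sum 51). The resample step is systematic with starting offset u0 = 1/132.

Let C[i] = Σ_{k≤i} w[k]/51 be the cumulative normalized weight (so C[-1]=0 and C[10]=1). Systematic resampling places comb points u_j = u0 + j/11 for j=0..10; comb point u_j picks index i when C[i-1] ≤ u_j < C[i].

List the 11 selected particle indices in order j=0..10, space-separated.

C = [2/17, 5/17, 22/51, 22/51, 28/51, 35/51, 12/17, 14/17, 14/17, 50/51, 1]
j=0: u_0=1/132 ∈ [0, 2/17) → index 0
j=1: u_1=13/132 ∈ [0, 2/17) → index 0
j=2: u_2=25/132 ∈ [2/17, 5/17) → index 1
j=3: u_3=37/132 ∈ [2/17, 5/17) → index 1
j=4: u_4=49/132 ∈ [5/17, 22/51) → index 2
j=5: u_5=61/132 ∈ [22/51, 28/51) → index 4
j=6: u_6=73/132 ∈ [28/51, 35/51) → index 5
j=7: u_7=85/132 ∈ [28/51, 35/51) → index 5
j=8: u_8=97/132 ∈ [12/17, 14/17) → index 7
j=9: u_9=109/132 ∈ [14/17, 50/51) → index 9
j=10: u_10=11/12 ∈ [14/17, 50/51) → index 9

0 0 1 1 2 4 5 5 7 9 9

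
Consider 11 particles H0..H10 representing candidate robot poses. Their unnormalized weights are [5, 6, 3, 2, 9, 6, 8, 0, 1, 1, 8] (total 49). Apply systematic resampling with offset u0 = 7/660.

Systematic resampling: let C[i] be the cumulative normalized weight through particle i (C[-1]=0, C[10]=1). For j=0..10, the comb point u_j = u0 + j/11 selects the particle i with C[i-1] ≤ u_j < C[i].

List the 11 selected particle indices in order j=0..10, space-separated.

0 0 1 2 4 4 5 6 6 9 10

C = [5/49, 11/49, 2/7, 16/49, 25/49, 31/49, 39/49, 39/49, 40/49, 41/49, 1]
j=0: u_0=7/660 ∈ [0, 5/49) → index 0
j=1: u_1=67/660 ∈ [0, 5/49) → index 0
j=2: u_2=127/660 ∈ [5/49, 11/49) → index 1
j=3: u_3=17/60 ∈ [11/49, 2/7) → index 2
j=4: u_4=247/660 ∈ [16/49, 25/49) → index 4
j=5: u_5=307/660 ∈ [16/49, 25/49) → index 4
j=6: u_6=367/660 ∈ [25/49, 31/49) → index 5
j=7: u_7=427/660 ∈ [31/49, 39/49) → index 6
j=8: u_8=487/660 ∈ [31/49, 39/49) → index 6
j=9: u_9=547/660 ∈ [40/49, 41/49) → index 9
j=10: u_10=607/660 ∈ [41/49, 1) → index 10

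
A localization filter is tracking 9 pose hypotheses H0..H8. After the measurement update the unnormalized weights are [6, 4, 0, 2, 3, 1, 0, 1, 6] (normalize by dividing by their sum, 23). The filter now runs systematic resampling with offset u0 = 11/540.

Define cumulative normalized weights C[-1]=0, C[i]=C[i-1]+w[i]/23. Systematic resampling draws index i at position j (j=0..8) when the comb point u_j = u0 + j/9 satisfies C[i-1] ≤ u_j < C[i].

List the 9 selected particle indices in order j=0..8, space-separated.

C = [6/23, 10/23, 10/23, 12/23, 15/23, 16/23, 16/23, 17/23, 1]
j=0: u_0=11/540 ∈ [0, 6/23) → index 0
j=1: u_1=71/540 ∈ [0, 6/23) → index 0
j=2: u_2=131/540 ∈ [0, 6/23) → index 0
j=3: u_3=191/540 ∈ [6/23, 10/23) → index 1
j=4: u_4=251/540 ∈ [10/23, 12/23) → index 3
j=5: u_5=311/540 ∈ [12/23, 15/23) → index 4
j=6: u_6=371/540 ∈ [15/23, 16/23) → index 5
j=7: u_7=431/540 ∈ [17/23, 1) → index 8
j=8: u_8=491/540 ∈ [17/23, 1) → index 8

0 0 0 1 3 4 5 8 8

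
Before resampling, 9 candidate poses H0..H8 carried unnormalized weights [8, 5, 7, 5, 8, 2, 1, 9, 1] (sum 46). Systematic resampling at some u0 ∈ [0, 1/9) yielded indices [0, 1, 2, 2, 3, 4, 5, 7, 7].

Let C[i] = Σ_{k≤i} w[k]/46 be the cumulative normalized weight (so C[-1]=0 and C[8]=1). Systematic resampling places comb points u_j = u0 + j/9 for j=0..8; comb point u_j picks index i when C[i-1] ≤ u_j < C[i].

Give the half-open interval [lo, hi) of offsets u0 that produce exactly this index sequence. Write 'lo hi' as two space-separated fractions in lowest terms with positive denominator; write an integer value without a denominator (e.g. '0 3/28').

13/207 37/414

C = [4/23, 13/46, 10/23, 25/46, 33/46, 35/46, 18/23, 45/46, 1]
j=0 picked index 0: u0 ∈ [0, 4/23)
j=1 picked index 1: u0 ∈ [13/207, 71/414)
j=2 picked index 2: u0 ∈ [25/414, 44/207)
j=3 picked index 2: u0 ∈ [-7/138, 7/69)
j=4 picked index 3: u0 ∈ [-2/207, 41/414)
j=5 picked index 4: u0 ∈ [-5/414, 67/414)
j=6 picked index 5: u0 ∈ [7/138, 13/138)
j=7 picked index 7: u0 ∈ [1/207, 83/414)
j=8 picked index 7: u0 ∈ [-22/207, 37/414)
intersection: [13/207, 37/414)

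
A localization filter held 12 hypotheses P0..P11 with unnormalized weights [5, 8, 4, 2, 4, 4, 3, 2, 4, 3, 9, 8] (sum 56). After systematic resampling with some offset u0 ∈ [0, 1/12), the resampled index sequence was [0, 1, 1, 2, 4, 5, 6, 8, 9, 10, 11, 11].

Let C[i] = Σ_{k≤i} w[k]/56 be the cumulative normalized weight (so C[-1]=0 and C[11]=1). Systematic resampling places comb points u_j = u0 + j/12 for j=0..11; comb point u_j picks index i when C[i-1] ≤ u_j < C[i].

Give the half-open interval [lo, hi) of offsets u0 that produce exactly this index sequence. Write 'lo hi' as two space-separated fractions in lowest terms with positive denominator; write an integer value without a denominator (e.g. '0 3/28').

C = [5/56, 13/56, 17/56, 19/56, 23/56, 27/56, 15/28, 4/7, 9/14, 39/56, 6/7, 1]
j=0 picked index 0: u0 ∈ [0, 5/56)
j=1 picked index 1: u0 ∈ [1/168, 25/168)
j=2 picked index 1: u0 ∈ [-13/168, 11/168)
j=3 picked index 2: u0 ∈ [-1/56, 3/56)
j=4 picked index 4: u0 ∈ [1/168, 13/168)
j=5 picked index 5: u0 ∈ [-1/168, 11/168)
j=6 picked index 6: u0 ∈ [-1/56, 1/28)
j=7 picked index 8: u0 ∈ [-1/84, 5/84)
j=8 picked index 9: u0 ∈ [-1/42, 5/168)
j=9 picked index 10: u0 ∈ [-3/56, 3/28)
j=10 picked index 11: u0 ∈ [1/42, 1/6)
j=11 picked index 11: u0 ∈ [-5/84, 1/12)
intersection: [1/42, 5/168)

1/42 5/168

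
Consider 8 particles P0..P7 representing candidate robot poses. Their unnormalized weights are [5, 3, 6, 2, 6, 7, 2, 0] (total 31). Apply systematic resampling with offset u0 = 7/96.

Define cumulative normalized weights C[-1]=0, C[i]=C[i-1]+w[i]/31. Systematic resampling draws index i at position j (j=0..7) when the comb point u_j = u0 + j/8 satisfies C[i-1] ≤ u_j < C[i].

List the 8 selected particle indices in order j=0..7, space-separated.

C = [5/31, 8/31, 14/31, 16/31, 22/31, 29/31, 1, 1]
j=0: u_0=7/96 ∈ [0, 5/31) → index 0
j=1: u_1=19/96 ∈ [5/31, 8/31) → index 1
j=2: u_2=31/96 ∈ [8/31, 14/31) → index 2
j=3: u_3=43/96 ∈ [8/31, 14/31) → index 2
j=4: u_4=55/96 ∈ [16/31, 22/31) → index 4
j=5: u_5=67/96 ∈ [16/31, 22/31) → index 4
j=6: u_6=79/96 ∈ [22/31, 29/31) → index 5
j=7: u_7=91/96 ∈ [29/31, 1) → index 6

0 1 2 2 4 4 5 6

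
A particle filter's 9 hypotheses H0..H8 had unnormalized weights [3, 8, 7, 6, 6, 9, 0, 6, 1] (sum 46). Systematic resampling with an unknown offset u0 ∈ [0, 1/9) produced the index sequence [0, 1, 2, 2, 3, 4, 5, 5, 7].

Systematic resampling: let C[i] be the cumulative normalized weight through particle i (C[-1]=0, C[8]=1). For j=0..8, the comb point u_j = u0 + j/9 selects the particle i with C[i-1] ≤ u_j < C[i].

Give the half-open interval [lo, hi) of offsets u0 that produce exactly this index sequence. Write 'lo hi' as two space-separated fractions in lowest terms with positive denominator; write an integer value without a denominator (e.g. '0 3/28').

C = [3/46, 11/46, 9/23, 12/23, 15/23, 39/46, 39/46, 45/46, 1]
j=0 picked index 0: u0 ∈ [0, 3/46)
j=1 picked index 1: u0 ∈ [-19/414, 53/414)
j=2 picked index 2: u0 ∈ [7/414, 35/207)
j=3 picked index 2: u0 ∈ [-13/138, 4/69)
j=4 picked index 3: u0 ∈ [-11/207, 16/207)
j=5 picked index 4: u0 ∈ [-7/207, 20/207)
j=6 picked index 5: u0 ∈ [-1/69, 25/138)
j=7 picked index 5: u0 ∈ [-26/207, 29/414)
j=8 picked index 7: u0 ∈ [-17/414, 37/414)
intersection: [7/414, 4/69)

7/414 4/69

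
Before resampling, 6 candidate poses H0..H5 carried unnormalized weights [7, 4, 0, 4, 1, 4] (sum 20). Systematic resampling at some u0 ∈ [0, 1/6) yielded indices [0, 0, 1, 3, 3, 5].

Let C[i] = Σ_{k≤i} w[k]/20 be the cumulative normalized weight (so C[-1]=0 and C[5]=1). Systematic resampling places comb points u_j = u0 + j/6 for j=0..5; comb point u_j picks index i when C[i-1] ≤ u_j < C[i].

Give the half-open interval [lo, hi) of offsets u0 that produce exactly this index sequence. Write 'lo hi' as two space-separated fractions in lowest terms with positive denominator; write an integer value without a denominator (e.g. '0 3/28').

C = [7/20, 11/20, 11/20, 3/4, 4/5, 1]
j=0 picked index 0: u0 ∈ [0, 7/20)
j=1 picked index 0: u0 ∈ [-1/6, 11/60)
j=2 picked index 1: u0 ∈ [1/60, 13/60)
j=3 picked index 3: u0 ∈ [1/20, 1/4)
j=4 picked index 3: u0 ∈ [-7/60, 1/12)
j=5 picked index 5: u0 ∈ [-1/30, 1/6)
intersection: [1/20, 1/12)

1/20 1/12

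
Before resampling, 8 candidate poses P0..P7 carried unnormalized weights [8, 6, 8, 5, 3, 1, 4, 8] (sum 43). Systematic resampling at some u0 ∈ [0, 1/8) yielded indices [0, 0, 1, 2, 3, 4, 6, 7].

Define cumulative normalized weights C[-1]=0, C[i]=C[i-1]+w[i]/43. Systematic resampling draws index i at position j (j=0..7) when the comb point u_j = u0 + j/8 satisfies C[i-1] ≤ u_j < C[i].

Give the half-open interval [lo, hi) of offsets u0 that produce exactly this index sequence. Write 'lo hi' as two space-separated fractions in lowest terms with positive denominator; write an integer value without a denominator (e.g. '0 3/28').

1/86 21/344

C = [8/43, 14/43, 22/43, 27/43, 30/43, 31/43, 35/43, 1]
j=0 picked index 0: u0 ∈ [0, 8/43)
j=1 picked index 0: u0 ∈ [-1/8, 21/344)
j=2 picked index 1: u0 ∈ [-11/172, 13/172)
j=3 picked index 2: u0 ∈ [-17/344, 47/344)
j=4 picked index 3: u0 ∈ [1/86, 11/86)
j=5 picked index 4: u0 ∈ [1/344, 25/344)
j=6 picked index 6: u0 ∈ [-5/172, 11/172)
j=7 picked index 7: u0 ∈ [-21/344, 1/8)
intersection: [1/86, 21/344)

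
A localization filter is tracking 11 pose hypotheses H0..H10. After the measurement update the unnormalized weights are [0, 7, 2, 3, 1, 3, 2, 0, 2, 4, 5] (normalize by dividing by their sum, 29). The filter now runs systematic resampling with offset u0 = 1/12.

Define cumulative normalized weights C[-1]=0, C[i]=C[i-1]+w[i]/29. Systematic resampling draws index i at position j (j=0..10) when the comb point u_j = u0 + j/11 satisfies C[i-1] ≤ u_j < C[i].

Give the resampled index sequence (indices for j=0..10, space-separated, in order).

C = [0, 7/29, 9/29, 12/29, 13/29, 16/29, 18/29, 18/29, 20/29, 24/29, 1]
j=0: u_0=1/12 ∈ [0, 7/29) → index 1
j=1: u_1=23/132 ∈ [0, 7/29) → index 1
j=2: u_2=35/132 ∈ [7/29, 9/29) → index 2
j=3: u_3=47/132 ∈ [9/29, 12/29) → index 3
j=4: u_4=59/132 ∈ [12/29, 13/29) → index 4
j=5: u_5=71/132 ∈ [13/29, 16/29) → index 5
j=6: u_6=83/132 ∈ [18/29, 20/29) → index 8
j=7: u_7=95/132 ∈ [20/29, 24/29) → index 9
j=8: u_8=107/132 ∈ [20/29, 24/29) → index 9
j=9: u_9=119/132 ∈ [24/29, 1) → index 10
j=10: u_10=131/132 ∈ [24/29, 1) → index 10

1 1 2 3 4 5 8 9 9 10 10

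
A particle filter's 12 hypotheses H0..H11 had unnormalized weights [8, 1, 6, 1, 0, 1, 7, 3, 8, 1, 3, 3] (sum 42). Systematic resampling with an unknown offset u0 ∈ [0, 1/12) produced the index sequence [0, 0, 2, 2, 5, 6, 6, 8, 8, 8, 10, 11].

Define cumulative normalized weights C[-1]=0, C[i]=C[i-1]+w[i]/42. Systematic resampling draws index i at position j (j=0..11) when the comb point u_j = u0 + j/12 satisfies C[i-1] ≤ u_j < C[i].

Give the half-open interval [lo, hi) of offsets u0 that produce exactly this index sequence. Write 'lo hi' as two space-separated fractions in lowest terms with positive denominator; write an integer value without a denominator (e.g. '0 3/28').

C = [4/21, 3/14, 5/14, 8/21, 8/21, 17/42, 4/7, 9/14, 5/6, 6/7, 13/14, 1]
j=0 picked index 0: u0 ∈ [0, 4/21)
j=1 picked index 0: u0 ∈ [-1/12, 3/28)
j=2 picked index 2: u0 ∈ [1/21, 4/21)
j=3 picked index 2: u0 ∈ [-1/28, 3/28)
j=4 picked index 5: u0 ∈ [1/21, 1/14)
j=5 picked index 6: u0 ∈ [-1/84, 13/84)
j=6 picked index 6: u0 ∈ [-2/21, 1/14)
j=7 picked index 8: u0 ∈ [5/84, 1/4)
j=8 picked index 8: u0 ∈ [-1/42, 1/6)
j=9 picked index 8: u0 ∈ [-3/28, 1/12)
j=10 picked index 10: u0 ∈ [1/42, 2/21)
j=11 picked index 11: u0 ∈ [1/84, 1/12)
intersection: [5/84, 1/14)

5/84 1/14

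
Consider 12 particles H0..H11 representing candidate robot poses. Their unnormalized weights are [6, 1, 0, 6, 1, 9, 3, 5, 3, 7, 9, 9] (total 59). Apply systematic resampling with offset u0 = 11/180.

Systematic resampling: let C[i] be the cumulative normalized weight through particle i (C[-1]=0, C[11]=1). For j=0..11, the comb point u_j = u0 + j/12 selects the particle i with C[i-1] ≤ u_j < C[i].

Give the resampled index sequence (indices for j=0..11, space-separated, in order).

0 3 4 5 6 7 8 9 10 10 11 11

C = [6/59, 7/59, 7/59, 13/59, 14/59, 23/59, 26/59, 31/59, 34/59, 41/59, 50/59, 1]
j=0: u_0=11/180 ∈ [0, 6/59) → index 0
j=1: u_1=13/90 ∈ [7/59, 13/59) → index 3
j=2: u_2=41/180 ∈ [13/59, 14/59) → index 4
j=3: u_3=14/45 ∈ [14/59, 23/59) → index 5
j=4: u_4=71/180 ∈ [23/59, 26/59) → index 6
j=5: u_5=43/90 ∈ [26/59, 31/59) → index 7
j=6: u_6=101/180 ∈ [31/59, 34/59) → index 8
j=7: u_7=29/45 ∈ [34/59, 41/59) → index 9
j=8: u_8=131/180 ∈ [41/59, 50/59) → index 10
j=9: u_9=73/90 ∈ [41/59, 50/59) → index 10
j=10: u_10=161/180 ∈ [50/59, 1) → index 11
j=11: u_11=44/45 ∈ [50/59, 1) → index 11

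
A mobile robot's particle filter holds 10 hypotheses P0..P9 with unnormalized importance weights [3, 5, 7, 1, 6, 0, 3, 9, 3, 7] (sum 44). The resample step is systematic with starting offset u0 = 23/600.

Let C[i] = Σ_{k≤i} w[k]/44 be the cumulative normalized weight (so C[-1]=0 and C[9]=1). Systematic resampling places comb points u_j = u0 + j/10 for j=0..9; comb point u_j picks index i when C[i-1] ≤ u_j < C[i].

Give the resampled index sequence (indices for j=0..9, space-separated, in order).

C = [3/44, 2/11, 15/44, 4/11, 1/2, 1/2, 25/44, 17/22, 37/44, 1]
j=0: u_0=23/600 ∈ [0, 3/44) → index 0
j=1: u_1=83/600 ∈ [3/44, 2/11) → index 1
j=2: u_2=143/600 ∈ [2/11, 15/44) → index 2
j=3: u_3=203/600 ∈ [2/11, 15/44) → index 2
j=4: u_4=263/600 ∈ [4/11, 1/2) → index 4
j=5: u_5=323/600 ∈ [1/2, 25/44) → index 6
j=6: u_6=383/600 ∈ [25/44, 17/22) → index 7
j=7: u_7=443/600 ∈ [25/44, 17/22) → index 7
j=8: u_8=503/600 ∈ [17/22, 37/44) → index 8
j=9: u_9=563/600 ∈ [37/44, 1) → index 9

0 1 2 2 4 6 7 7 8 9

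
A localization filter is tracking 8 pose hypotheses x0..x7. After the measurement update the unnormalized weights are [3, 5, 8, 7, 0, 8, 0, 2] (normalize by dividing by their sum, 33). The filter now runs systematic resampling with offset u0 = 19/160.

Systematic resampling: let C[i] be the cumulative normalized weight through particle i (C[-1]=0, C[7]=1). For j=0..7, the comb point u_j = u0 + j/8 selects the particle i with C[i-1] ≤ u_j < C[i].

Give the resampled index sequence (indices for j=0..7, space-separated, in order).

1 2 2 3 3 5 5 7

C = [1/11, 8/33, 16/33, 23/33, 23/33, 31/33, 31/33, 1]
j=0: u_0=19/160 ∈ [1/11, 8/33) → index 1
j=1: u_1=39/160 ∈ [8/33, 16/33) → index 2
j=2: u_2=59/160 ∈ [8/33, 16/33) → index 2
j=3: u_3=79/160 ∈ [16/33, 23/33) → index 3
j=4: u_4=99/160 ∈ [16/33, 23/33) → index 3
j=5: u_5=119/160 ∈ [23/33, 31/33) → index 5
j=6: u_6=139/160 ∈ [23/33, 31/33) → index 5
j=7: u_7=159/160 ∈ [31/33, 1) → index 7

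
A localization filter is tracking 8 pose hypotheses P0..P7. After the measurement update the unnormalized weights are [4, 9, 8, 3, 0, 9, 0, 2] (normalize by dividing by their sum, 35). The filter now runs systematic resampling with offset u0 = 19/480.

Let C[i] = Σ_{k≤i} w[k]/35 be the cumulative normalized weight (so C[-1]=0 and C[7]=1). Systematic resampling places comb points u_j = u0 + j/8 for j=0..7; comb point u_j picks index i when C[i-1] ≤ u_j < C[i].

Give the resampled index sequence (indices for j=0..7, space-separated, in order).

C = [4/35, 13/35, 3/5, 24/35, 24/35, 33/35, 33/35, 1]
j=0: u_0=19/480 ∈ [0, 4/35) → index 0
j=1: u_1=79/480 ∈ [4/35, 13/35) → index 1
j=2: u_2=139/480 ∈ [4/35, 13/35) → index 1
j=3: u_3=199/480 ∈ [13/35, 3/5) → index 2
j=4: u_4=259/480 ∈ [13/35, 3/5) → index 2
j=5: u_5=319/480 ∈ [3/5, 24/35) → index 3
j=6: u_6=379/480 ∈ [24/35, 33/35) → index 5
j=7: u_7=439/480 ∈ [24/35, 33/35) → index 5

0 1 1 2 2 3 5 5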